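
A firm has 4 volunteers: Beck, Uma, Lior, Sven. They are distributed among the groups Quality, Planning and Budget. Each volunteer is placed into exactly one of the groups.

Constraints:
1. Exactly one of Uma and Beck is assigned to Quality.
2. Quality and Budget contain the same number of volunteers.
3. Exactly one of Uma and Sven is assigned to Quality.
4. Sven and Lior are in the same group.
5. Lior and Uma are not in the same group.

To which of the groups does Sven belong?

Sven: Planning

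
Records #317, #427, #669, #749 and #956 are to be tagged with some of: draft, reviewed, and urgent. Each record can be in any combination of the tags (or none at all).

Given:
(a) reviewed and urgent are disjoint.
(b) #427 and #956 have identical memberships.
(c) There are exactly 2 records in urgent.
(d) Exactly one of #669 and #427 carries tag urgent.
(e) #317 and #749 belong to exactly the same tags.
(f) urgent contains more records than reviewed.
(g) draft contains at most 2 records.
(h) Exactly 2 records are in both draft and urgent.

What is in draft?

draft = {#427, #956}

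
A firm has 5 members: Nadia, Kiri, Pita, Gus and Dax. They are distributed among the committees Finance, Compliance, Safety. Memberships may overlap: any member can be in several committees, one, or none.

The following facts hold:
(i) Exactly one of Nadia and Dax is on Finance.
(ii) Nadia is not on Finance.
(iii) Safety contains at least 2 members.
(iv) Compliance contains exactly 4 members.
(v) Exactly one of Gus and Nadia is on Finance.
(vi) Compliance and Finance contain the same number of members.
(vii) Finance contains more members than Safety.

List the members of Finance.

From (ii): Nadia ∉ Finance.
(i) (exactly one): Dax ∈ Finance.
(v) (exactly one): Gus ∈ Finance.
Suppose Kiri ∉ Finance: no assignment then satisfies all the clues, so Kiri ∈ Finance.

Finance = {Dax, Gus, Kiri, Pita}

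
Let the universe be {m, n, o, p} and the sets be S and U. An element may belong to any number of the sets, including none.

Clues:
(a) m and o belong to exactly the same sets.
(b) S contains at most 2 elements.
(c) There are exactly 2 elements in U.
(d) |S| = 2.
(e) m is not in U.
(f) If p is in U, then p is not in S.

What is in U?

U = {n, p}

From (e): m ∉ U.
(a): o matches m: o ∉ U.
(c): only 2 candidates remain for U, so all are in.
(f): p ∉ S.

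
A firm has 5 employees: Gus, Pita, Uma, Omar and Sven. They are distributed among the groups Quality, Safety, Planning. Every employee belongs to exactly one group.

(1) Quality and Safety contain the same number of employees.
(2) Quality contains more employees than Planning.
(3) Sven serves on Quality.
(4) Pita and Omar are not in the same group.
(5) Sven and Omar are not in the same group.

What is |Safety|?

2

From (3): Sven ∈ Quality.
(5): Omar ∉ Quality.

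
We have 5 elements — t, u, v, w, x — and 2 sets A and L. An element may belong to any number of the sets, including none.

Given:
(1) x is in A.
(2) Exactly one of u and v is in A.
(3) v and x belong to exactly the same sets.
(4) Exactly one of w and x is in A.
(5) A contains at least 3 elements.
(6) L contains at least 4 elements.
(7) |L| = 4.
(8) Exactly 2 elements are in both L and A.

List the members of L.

L = {u, v, w, x}

From (1): x ∈ A.
(3): v matches x: v ∈ A.
(4) (exactly one): w ∉ A.
(2) (exactly one): u ∉ A.
(5): only 3 candidates remain for A, so all are in.
Suppose t ∈ L: no assignment then satisfies all the clues, so t ∉ L.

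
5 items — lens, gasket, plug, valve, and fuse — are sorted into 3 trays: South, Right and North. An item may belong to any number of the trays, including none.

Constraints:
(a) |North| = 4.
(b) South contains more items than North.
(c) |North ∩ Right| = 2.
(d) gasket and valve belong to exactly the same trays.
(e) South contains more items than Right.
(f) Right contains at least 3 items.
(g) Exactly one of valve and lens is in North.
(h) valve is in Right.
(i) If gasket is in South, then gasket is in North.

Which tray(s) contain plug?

plug: North, South

From (h): valve ∈ Right.
(d): gasket matches valve: gasket ∈ Right.
Suppose plug ∉ South: no assignment then satisfies all the clues, so plug ∈ South.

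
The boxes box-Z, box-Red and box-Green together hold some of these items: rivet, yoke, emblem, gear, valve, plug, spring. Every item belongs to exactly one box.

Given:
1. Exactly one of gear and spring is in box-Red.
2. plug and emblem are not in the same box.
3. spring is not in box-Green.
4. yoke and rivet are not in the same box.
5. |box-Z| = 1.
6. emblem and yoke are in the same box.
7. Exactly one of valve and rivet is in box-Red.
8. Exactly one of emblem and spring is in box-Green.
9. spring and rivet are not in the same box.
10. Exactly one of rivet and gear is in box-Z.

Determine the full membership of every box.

box-Z = {rivet}; box-Red = {plug, spring, valve}; box-Green = {emblem, gear, yoke}

From (3): spring ∉ box-Green.
(8) (exactly one): emblem ∈ box-Green.
(2): plug ∉ box-Green.
(6): yoke matches emblem: yoke ∉ box-Z.
(6): yoke matches emblem: yoke ∉ box-Red.
(6): yoke matches emblem: yoke ∈ box-Green.
(4): rivet ∉ box-Green.
Suppose rivet ∉ box-Z: no assignment then satisfies all the clues, so rivet ∈ box-Z.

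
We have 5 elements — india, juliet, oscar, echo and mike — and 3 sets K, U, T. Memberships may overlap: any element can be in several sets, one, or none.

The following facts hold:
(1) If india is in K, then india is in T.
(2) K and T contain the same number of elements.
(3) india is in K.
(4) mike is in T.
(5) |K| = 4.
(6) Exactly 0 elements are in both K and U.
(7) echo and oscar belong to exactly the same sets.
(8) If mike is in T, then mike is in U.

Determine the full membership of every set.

K = {echo, india, juliet, oscar}; U = {mike}; T = {echo, india, mike, oscar}

From (3): india ∈ K.
From (4): mike ∈ T.
(1): india ∈ T.
(8): mike ∈ U.
Suppose india ∈ U: no assignment then satisfies all the clues, so india ∉ U.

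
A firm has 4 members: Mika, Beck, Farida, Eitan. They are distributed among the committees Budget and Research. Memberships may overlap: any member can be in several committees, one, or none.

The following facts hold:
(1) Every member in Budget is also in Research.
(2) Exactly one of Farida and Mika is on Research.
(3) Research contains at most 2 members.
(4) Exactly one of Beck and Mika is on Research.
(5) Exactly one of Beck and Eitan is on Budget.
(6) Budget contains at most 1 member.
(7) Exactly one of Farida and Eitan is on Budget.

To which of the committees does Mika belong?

Mika: Research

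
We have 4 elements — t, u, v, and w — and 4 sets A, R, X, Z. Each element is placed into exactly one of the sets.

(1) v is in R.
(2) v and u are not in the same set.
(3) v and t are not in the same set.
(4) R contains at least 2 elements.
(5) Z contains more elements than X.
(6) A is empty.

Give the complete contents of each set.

A = {}; R = {v, w}; X = {}; Z = {t, u}

From (1): v ∈ R.
(2): u ∉ R.
(3): t ∉ R.
(4): only 2 candidates remain for R, so all are in.
(6): A already has 0, so the rest are out.
Suppose t ∈ X: no assignment then satisfies all the clues, so t ∉ X.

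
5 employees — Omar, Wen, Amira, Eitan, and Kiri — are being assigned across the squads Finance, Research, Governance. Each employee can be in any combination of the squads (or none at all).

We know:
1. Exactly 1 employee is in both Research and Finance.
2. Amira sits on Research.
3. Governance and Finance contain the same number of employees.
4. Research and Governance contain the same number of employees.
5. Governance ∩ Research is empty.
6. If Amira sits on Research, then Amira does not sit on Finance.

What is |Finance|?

2

From (2): Amira ∈ Research.
(5) (disjoint): Amira ∉ Governance.
(6): Amira ∉ Finance.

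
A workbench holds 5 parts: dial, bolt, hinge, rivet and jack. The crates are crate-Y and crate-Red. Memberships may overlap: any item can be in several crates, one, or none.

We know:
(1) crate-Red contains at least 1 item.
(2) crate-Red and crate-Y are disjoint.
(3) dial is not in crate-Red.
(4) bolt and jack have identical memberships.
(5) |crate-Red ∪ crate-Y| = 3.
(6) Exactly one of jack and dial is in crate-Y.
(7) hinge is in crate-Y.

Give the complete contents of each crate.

crate-Y = {dial, hinge}; crate-Red = {rivet}

From (3): dial ∉ crate-Red.
From (7): hinge ∈ crate-Y.
(2) (disjoint): hinge ∉ crate-Red.
Suppose dial ∉ crate-Y: no assignment then satisfies all the clues, so dial ∈ crate-Y.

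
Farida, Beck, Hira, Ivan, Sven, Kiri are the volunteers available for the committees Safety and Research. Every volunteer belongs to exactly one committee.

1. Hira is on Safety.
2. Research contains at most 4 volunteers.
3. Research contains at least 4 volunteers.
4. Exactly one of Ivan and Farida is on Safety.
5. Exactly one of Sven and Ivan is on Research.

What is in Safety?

Safety = {Hira, Ivan}

From (1): Hira ∈ Safety.
Suppose Farida ∈ Safety: no assignment then satisfies all the clues, so Farida ∉ Safety.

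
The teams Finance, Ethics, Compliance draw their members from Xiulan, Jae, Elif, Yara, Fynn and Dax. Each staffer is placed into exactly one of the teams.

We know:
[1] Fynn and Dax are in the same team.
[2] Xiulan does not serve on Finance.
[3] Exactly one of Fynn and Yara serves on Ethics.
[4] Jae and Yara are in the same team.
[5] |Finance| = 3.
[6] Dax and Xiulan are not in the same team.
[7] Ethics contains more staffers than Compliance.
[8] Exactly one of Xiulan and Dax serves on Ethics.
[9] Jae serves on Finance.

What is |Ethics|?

From (2): Xiulan ∉ Finance.
From (9): Jae ∈ Finance.
(4): Yara matches Jae: Yara ∈ Finance.
(3) (exactly one): Fynn ∈ Ethics.
(1): Dax matches Fynn: Dax ∉ Finance.
(1): Dax matches Fynn: Dax ∈ Ethics.
(5): only 3 candidates remain for Finance, so all are in.
(6): Xiulan ∉ Ethics.
Only one team left: Xiulan ∈ Compliance.

2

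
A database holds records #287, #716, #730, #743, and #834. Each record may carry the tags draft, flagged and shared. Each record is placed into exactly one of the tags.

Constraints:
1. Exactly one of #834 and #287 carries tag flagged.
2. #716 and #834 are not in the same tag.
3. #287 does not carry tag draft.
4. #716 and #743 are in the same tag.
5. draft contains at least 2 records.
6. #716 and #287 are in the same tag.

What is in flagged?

flagged = {#287, #716, #743}

From (3): #287 ∉ draft.
(6): #716 matches #287: #716 ∉ draft.
(4): #743 matches #716: #743 ∉ draft.
(5): only 2 candidates remain for draft, so all are in.
(1) (exactly one): #287 ∈ flagged.
(6): #716 matches #287: #716 ∈ flagged.
(4): #743 matches #716: #743 ∈ flagged.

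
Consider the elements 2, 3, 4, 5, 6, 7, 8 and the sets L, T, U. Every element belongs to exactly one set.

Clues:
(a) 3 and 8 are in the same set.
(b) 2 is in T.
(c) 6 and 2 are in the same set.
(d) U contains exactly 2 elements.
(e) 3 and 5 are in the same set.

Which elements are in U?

U = {4, 7}

From (b): 2 ∈ T.
(c): 6 matches 2: 6 ∉ L.
(c): 6 matches 2: 6 ∈ T.
Suppose 3 ∈ U: no assignment then satisfies all the clues, so 3 ∉ U.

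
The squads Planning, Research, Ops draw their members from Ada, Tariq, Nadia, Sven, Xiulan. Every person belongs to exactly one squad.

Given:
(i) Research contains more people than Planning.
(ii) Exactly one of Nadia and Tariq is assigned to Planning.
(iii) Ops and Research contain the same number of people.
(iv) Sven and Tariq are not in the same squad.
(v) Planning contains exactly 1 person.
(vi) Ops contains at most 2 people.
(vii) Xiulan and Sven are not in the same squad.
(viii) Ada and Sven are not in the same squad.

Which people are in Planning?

Planning = {Tariq}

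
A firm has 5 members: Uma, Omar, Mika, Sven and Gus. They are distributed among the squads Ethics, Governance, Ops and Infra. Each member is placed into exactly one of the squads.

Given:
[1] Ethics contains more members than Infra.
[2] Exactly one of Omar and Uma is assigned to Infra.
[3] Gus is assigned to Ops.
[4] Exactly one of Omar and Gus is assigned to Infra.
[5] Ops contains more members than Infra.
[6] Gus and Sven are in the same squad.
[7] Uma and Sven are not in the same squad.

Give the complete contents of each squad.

Ethics = {Mika, Uma}; Governance = {}; Ops = {Gus, Sven}; Infra = {Omar}

From (3): Gus ∈ Ops.
(4) (exactly one): Omar ∈ Infra.
(6): Sven matches Gus: Sven ∉ Ethics.
(6): Sven matches Gus: Sven ∉ Governance.
(6): Sven matches Gus: Sven ∈ Ops.
(7): Uma ∉ Ops.
(2) (exactly one): Uma ∉ Infra.
Suppose Uma ∉ Ethics: no assignment then satisfies all the clues, so Uma ∈ Ethics.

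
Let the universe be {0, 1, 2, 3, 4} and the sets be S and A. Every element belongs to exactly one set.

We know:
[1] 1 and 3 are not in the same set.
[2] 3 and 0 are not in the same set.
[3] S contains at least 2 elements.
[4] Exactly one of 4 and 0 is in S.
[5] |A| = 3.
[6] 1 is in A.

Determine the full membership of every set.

S = {3, 4}; A = {0, 1, 2}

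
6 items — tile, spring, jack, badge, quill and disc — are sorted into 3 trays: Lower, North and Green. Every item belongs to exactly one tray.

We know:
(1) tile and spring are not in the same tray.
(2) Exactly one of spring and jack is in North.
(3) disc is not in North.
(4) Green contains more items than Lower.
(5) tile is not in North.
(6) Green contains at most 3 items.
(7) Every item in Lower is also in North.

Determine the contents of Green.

From (3): disc ∉ North.
From (5): tile ∉ North.
(7) contrapositive: tile ∉ Lower.
(7) contrapositive: disc ∉ Lower.
Only one tray left: tile ∈ Green.
Only one tray left: disc ∈ Green.
(1): spring ∉ Green.
Suppose jack ∉ Green: no assignment then satisfies all the clues, so jack ∈ Green.

Green = {disc, jack, tile}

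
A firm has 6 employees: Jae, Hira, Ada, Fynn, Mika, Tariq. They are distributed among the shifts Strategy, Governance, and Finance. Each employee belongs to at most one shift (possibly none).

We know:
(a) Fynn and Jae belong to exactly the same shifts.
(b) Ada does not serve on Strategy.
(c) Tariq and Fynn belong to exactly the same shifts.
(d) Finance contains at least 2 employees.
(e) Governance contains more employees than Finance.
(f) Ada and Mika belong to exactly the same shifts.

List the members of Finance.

From (b): Ada ∉ Strategy.
(f): Mika matches Ada: Mika ∉ Strategy.
Suppose Jae ∈ Finance: no assignment then satisfies all the clues, so Jae ∉ Finance.

Finance = {Ada, Mika}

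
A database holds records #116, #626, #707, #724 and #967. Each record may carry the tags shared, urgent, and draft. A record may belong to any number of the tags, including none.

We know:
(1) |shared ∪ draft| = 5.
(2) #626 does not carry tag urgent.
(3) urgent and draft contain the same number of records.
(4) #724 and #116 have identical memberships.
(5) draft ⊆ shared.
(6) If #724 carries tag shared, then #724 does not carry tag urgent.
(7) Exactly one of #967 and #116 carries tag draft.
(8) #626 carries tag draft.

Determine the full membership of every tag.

From (2): #626 ∉ urgent.
From (8): #626 ∈ draft.
(5) with #626 ∈ draft: #626 ∈ shared.
Suppose #116 ∉ shared: no assignment then satisfies all the clues, so #116 ∈ shared.

shared = {#116, #626, #707, #724, #967}; urgent = {#707, #967}; draft = {#626, #967}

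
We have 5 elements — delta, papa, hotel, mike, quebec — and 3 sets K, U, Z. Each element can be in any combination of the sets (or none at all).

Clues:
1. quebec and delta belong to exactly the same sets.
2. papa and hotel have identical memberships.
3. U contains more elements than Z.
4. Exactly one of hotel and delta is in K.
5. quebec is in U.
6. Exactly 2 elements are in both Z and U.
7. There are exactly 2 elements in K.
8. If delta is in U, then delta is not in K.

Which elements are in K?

From (5): quebec ∈ U.
(1): delta matches quebec: delta ∈ U.
(8): delta ∉ K.
(1): quebec matches delta: quebec ∉ K.
(4) (exactly one): hotel ∈ K.
(2): papa matches hotel: papa ∈ K.
(7): K already has 2, so the rest are out.

K = {hotel, papa}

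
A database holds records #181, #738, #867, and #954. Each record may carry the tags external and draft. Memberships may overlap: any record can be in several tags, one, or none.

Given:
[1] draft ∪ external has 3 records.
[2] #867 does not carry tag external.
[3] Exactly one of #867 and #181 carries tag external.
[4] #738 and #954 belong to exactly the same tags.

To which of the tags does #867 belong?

#867: none

From (2): #867 ∉ external.
(3) (exactly one): #181 ∈ external.
Suppose #867 ∈ draft: no assignment then satisfies all the clues, so #867 ∉ draft.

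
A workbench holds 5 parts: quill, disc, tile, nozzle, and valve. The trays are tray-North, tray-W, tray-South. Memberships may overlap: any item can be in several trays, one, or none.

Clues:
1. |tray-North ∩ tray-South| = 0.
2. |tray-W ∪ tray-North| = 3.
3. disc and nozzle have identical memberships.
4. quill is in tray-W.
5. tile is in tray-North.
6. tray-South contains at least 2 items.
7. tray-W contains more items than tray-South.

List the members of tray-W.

tray-W = {quill, tile, valve}

From (4): quill ∈ tray-W.
From (5): tile ∈ tray-North.
Suppose disc ∈ tray-W: no assignment then satisfies all the clues, so disc ∉ tray-W.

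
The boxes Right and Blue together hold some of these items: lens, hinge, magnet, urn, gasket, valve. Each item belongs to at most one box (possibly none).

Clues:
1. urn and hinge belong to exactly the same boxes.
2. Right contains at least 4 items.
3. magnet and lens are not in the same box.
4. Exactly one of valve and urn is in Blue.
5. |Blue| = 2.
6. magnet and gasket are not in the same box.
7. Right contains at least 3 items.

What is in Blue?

Blue = {magnet, valve}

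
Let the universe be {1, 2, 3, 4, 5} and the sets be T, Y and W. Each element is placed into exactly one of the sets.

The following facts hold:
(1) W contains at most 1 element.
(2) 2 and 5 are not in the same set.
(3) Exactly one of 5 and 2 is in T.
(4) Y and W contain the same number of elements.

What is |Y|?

1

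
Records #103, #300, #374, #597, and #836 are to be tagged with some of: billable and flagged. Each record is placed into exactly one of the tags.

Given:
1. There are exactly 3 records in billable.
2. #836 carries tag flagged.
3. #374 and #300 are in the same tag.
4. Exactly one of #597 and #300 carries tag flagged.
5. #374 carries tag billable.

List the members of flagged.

flagged = {#597, #836}

From (2): #836 ∈ flagged.
From (5): #374 ∈ billable.
(3): #300 matches #374: #300 ∈ billable.
(4) (exactly one): #597 ∈ flagged.
(1): only 3 candidates remain for billable, so all are in.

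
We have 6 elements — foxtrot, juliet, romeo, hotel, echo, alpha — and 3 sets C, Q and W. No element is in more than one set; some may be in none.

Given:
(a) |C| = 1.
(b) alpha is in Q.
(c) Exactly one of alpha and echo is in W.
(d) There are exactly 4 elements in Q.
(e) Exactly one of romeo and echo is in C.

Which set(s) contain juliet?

From (b): alpha ∈ Q.
(c) (exactly one): echo ∈ W.
(e) (exactly one): romeo ∈ C.
(a): C already has 1, so the rest are out.
(d): only 4 candidates remain for Q, so all are in.

juliet: Q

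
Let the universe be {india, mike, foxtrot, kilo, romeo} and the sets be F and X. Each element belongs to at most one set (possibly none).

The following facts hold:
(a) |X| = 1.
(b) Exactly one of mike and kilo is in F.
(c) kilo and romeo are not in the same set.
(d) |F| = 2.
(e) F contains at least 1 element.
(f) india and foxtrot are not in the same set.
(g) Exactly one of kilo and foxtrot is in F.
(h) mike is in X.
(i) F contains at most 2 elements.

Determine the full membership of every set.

From (h): mike ∈ X.
(a): X already has 1, so the rest are out.
(b) (exactly one): kilo ∈ F.
(c): romeo ∉ F.
(g) (exactly one): foxtrot ∉ F.
(d): only 2 candidates remain for F, so all are in.

F = {india, kilo}; X = {mike}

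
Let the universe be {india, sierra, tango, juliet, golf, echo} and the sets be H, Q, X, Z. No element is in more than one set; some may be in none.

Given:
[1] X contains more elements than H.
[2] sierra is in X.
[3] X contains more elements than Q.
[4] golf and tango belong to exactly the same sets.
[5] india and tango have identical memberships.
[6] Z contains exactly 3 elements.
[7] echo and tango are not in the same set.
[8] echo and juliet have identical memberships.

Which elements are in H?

H = {}

From (2): sierra ∈ X.
Suppose india ∈ H: no assignment then satisfies all the clues, so india ∉ H.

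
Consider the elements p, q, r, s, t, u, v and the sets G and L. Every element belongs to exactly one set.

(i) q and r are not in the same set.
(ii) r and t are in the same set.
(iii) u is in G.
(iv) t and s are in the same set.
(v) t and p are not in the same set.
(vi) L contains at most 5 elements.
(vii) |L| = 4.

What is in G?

G = {p, q, u}

From (iii): u ∈ G.
Suppose p ∉ G: no assignment then satisfies all the clues, so p ∈ G.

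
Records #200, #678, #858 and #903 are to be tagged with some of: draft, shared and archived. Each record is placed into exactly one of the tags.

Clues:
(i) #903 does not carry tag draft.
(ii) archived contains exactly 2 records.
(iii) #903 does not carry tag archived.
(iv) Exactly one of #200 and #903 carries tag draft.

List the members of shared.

shared = {#903}

From (i): #903 ∉ draft.
From (iii): #903 ∉ archived.
(iv) (exactly one): #200 ∈ draft.
Only one tag left: #903 ∈ shared.
(ii): only 2 candidates remain for archived, so all are in.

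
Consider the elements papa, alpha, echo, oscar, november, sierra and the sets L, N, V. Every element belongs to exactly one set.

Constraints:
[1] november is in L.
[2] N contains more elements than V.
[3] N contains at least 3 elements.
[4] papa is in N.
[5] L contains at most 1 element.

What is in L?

From (1): november ∈ L.
From (4): papa ∈ N.
(5): L already has 1, so the rest are out.

L = {november}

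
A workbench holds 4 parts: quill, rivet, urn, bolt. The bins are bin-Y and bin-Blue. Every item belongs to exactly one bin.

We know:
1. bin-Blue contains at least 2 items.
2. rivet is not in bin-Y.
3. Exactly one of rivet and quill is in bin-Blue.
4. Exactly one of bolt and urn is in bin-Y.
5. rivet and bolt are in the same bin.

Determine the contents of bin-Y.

bin-Y = {quill, urn}

From (2): rivet ∉ bin-Y.
(5): bolt matches rivet: bolt ∉ bin-Y.
Only one bin left: rivet ∈ bin-Blue.
Only one bin left: bolt ∈ bin-Blue.
(3) (exactly one): quill ∉ bin-Blue.
(4) (exactly one): urn ∈ bin-Y.
Only one bin left: quill ∈ bin-Y.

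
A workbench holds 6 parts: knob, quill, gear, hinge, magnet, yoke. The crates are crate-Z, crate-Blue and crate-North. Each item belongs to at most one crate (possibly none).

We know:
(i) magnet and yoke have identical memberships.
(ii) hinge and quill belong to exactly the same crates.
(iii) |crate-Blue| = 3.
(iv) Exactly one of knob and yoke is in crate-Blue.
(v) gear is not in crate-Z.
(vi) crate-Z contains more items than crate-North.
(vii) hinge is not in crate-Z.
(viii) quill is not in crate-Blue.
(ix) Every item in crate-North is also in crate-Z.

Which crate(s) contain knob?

From (v): gear ∉ crate-Z.
From (vii): hinge ∉ crate-Z.
From (viii): quill ∉ crate-Blue.
(ii): quill matches hinge: quill ∉ crate-Z.
(ii): hinge matches quill: hinge ∉ crate-Blue.
(ix) contrapositive: quill ∉ crate-North.
(ix) contrapositive: gear ∉ crate-North.
(ix) contrapositive: hinge ∉ crate-North.
Suppose knob ∉ crate-Z: no assignment then satisfies all the clues, so knob ∈ crate-Z.

knob: crate-Z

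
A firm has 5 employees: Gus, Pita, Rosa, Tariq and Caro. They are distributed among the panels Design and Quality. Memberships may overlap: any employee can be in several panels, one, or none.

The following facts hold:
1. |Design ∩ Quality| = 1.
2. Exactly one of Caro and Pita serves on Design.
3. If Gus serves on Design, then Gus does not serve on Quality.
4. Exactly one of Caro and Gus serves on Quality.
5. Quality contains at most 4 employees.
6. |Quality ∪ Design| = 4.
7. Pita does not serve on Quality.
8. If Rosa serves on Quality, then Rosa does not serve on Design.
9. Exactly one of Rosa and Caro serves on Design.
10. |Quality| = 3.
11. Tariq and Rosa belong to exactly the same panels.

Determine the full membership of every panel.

From (7): Pita ∉ Quality.
Suppose Gus ∉ Design: no assignment then satisfies all the clues, so Gus ∈ Design.

Design = {Caro, Gus}; Quality = {Caro, Rosa, Tariq}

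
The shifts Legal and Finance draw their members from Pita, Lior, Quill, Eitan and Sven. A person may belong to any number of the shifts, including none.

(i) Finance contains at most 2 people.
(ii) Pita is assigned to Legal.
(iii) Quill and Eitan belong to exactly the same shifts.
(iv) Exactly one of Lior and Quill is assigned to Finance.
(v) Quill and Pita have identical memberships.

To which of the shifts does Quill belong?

From (ii): Pita ∈ Legal.
(v): Quill matches Pita: Quill ∈ Legal.
(iii): Eitan matches Quill: Eitan ∈ Legal.
Suppose Quill ∈ Finance: no assignment then satisfies all the clues, so Quill ∉ Finance.

Quill: Legal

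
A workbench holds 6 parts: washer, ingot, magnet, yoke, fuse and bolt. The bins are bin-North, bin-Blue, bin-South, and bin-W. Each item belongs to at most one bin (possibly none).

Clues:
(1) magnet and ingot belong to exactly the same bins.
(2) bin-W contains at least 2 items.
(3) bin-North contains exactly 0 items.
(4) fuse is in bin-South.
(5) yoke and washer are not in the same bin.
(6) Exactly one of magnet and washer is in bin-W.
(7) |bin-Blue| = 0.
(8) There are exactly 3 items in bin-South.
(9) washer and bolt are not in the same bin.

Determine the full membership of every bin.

bin-North = {}; bin-Blue = {}; bin-South = {bolt, fuse, yoke}; bin-W = {ingot, magnet}

From (4): fuse ∈ bin-South.
(3): bin-North already has 0, so the rest are out.
(7): bin-Blue already has 0, so the rest are out.
Suppose washer ∈ bin-South: no assignment then satisfies all the clues, so washer ∉ bin-South.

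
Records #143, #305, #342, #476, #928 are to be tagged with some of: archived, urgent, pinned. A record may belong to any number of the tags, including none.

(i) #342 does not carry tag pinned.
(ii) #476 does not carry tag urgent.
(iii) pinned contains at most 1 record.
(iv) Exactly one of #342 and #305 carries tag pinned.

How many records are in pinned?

1

From (i): #342 ∉ pinned.
From (ii): #476 ∉ urgent.
(iv) (exactly one): #305 ∈ pinned.
(iii): pinned already has 1, so the rest are out.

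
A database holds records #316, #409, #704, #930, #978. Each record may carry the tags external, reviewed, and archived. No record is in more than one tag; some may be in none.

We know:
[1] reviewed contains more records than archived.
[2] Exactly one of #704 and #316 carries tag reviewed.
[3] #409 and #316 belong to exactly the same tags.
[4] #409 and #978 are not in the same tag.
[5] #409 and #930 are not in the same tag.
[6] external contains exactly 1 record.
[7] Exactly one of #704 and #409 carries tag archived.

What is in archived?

archived = {#704}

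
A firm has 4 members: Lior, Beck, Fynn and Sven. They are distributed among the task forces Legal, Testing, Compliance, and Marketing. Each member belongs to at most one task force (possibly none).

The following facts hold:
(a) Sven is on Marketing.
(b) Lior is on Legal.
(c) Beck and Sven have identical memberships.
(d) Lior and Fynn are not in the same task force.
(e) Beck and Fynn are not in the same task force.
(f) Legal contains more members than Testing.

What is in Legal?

From (a): Sven ∈ Marketing.
From (b): Lior ∈ Legal.
(c): Beck matches Sven: Beck ∉ Legal.
(c): Beck matches Sven: Beck ∉ Testing.
(c): Beck matches Sven: Beck ∉ Compliance.
(c): Beck matches Sven: Beck ∈ Marketing.
(d): Fynn ∉ Legal.
(e): Fynn ∉ Marketing.

Legal = {Lior}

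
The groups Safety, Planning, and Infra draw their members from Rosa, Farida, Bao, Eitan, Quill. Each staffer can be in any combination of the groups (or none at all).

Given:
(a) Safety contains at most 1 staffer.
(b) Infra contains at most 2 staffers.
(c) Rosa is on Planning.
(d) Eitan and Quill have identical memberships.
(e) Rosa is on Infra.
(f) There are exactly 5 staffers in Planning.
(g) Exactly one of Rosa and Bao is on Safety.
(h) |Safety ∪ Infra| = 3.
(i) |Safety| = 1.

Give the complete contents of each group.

Safety = {Bao}; Planning = {Bao, Eitan, Farida, Quill, Rosa}; Infra = {Farida, Rosa}

From (c): Rosa ∈ Planning.
From (e): Rosa ∈ Infra.
(f): only 5 candidates remain for Planning, so all are in.
Suppose Rosa ∈ Safety: no assignment then satisfies all the clues, so Rosa ∉ Safety.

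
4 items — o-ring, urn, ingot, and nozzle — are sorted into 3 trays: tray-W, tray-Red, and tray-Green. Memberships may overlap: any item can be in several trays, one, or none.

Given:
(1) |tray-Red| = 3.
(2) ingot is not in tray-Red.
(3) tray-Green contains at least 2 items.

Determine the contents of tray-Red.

tray-Red = {nozzle, o-ring, urn}

From (2): ingot ∉ tray-Red.
(1): only 3 candidates remain for tray-Red, so all are in.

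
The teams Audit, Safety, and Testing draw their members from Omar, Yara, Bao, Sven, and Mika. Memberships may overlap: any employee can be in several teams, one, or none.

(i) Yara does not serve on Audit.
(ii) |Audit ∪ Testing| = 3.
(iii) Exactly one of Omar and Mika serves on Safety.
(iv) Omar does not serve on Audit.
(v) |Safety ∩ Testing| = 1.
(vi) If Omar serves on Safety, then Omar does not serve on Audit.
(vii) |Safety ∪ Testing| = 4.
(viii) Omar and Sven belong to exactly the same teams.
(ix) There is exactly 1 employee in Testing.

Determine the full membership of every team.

From (i): Yara ∉ Audit.
From (iv): Omar ∉ Audit.
(viii): Sven matches Omar: Sven ∉ Audit.
Suppose Omar ∉ Safety: no assignment then satisfies all the clues, so Omar ∈ Safety.

Audit = {Bao, Mika}; Safety = {Bao, Omar, Sven, Yara}; Testing = {Yara}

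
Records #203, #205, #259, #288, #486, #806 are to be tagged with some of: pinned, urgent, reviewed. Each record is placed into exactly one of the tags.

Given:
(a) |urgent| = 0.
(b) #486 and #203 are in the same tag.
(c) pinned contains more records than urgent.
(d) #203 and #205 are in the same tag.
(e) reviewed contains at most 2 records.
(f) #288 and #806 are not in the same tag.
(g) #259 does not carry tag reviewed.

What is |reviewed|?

1

From (g): #259 ∉ reviewed.
(a): urgent already has 0, so the rest are out.
Only one tag left: #259 ∈ pinned.
Suppose #203 ∉ pinned: no assignment then satisfies all the clues, so #203 ∈ pinned.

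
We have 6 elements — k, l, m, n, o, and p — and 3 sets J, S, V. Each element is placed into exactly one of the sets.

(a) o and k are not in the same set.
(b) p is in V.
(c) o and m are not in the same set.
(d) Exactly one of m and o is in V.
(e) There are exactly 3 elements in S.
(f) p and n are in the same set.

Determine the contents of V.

V = {n, o, p}

From (b): p ∈ V.
(f): n matches p: n ∉ J.
(f): n matches p: n ∉ S.
(f): n matches p: n ∈ V.
Suppose k ∈ V: no assignment then satisfies all the clues, so k ∉ V.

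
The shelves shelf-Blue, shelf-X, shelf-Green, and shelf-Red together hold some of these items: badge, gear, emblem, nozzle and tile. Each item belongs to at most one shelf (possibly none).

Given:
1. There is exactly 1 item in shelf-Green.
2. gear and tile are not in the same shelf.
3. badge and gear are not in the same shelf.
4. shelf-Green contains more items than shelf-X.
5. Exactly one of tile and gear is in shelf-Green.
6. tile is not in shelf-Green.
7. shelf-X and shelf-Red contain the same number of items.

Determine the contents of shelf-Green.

shelf-Green = {gear}

From (6): tile ∉ shelf-Green.
(5) (exactly one): gear ∈ shelf-Green.
(1): shelf-Green already has 1, so the rest are out.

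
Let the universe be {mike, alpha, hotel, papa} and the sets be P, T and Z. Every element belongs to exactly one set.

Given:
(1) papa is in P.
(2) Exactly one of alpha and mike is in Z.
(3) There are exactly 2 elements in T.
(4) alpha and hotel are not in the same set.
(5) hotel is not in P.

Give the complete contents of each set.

From (1): papa ∈ P.
From (5): hotel ∉ P.
Suppose mike ∈ P: no assignment then satisfies all the clues, so mike ∉ P.

P = {papa}; T = {hotel, mike}; Z = {alpha}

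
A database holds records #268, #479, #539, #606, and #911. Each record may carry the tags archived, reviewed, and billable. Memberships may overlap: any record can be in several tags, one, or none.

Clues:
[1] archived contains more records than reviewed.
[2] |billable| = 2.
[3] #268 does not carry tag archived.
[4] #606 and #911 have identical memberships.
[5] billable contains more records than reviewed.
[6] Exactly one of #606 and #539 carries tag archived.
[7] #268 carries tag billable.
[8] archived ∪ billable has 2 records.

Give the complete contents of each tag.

archived = {#539}; reviewed = {}; billable = {#268, #539}

From (3): #268 ∉ archived.
From (7): #268 ∈ billable.
Suppose #268 ∈ reviewed: no assignment then satisfies all the clues, so #268 ∉ reviewed.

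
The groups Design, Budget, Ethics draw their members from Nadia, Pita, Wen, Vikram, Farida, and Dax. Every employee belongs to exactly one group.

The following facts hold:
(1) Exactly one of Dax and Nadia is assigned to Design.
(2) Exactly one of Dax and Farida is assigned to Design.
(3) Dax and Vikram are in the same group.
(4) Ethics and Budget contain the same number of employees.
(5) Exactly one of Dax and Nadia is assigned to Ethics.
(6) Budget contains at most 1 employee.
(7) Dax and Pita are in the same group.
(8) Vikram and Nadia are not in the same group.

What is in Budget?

Budget = {Farida}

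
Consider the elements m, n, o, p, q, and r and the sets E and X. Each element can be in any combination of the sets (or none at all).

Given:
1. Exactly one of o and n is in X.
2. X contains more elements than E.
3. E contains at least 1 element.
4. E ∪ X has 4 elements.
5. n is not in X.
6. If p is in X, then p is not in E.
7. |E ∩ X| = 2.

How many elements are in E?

2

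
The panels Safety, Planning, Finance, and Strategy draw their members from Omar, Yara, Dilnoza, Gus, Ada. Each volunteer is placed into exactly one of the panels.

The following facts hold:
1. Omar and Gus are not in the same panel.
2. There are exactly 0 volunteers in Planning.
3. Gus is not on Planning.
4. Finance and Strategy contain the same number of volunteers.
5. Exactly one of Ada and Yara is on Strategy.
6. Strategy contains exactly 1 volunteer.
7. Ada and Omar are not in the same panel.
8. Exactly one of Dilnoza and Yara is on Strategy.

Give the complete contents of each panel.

Safety = {Ada, Dilnoza, Gus}; Planning = {}; Finance = {Omar}; Strategy = {Yara}

From (3): Gus ∉ Planning.
(2): Planning already has 0, so the rest are out.
Suppose Omar ∈ Safety: no assignment then satisfies all the clues, so Omar ∉ Safety.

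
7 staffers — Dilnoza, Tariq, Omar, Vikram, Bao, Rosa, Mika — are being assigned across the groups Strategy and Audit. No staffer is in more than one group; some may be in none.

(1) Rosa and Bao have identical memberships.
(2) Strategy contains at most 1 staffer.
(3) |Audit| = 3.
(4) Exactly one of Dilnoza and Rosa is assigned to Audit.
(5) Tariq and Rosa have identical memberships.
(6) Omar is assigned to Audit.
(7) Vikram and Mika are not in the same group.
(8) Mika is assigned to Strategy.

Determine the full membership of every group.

Strategy = {Mika}; Audit = {Dilnoza, Omar, Vikram}

From (6): Omar ∈ Audit.
From (8): Mika ∈ Strategy.
(2): Strategy already has 1, so the rest are out.
Suppose Dilnoza ∉ Audit: no assignment then satisfies all the clues, so Dilnoza ∈ Audit.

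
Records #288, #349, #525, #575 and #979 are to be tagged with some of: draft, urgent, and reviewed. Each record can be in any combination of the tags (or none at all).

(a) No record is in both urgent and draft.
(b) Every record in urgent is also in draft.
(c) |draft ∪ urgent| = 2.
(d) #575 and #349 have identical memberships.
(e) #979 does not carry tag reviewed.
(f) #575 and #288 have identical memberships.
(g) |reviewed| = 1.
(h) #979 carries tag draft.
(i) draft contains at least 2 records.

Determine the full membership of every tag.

draft = {#525, #979}; urgent = {}; reviewed = {#525}

From (e): #979 ∉ reviewed.
From (h): #979 ∈ draft.
(a) (disjoint): #979 ∉ urgent.
Suppose #288 ∈ draft: no assignment then satisfies all the clues, so #288 ∉ draft.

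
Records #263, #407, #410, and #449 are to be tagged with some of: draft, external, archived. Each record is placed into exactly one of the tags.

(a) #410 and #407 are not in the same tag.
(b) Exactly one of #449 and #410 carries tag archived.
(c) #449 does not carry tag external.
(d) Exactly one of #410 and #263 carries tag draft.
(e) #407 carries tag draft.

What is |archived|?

1

From (c): #449 ∉ external.
From (e): #407 ∈ draft.
(a): #410 ∉ draft.
(d) (exactly one): #263 ∈ draft.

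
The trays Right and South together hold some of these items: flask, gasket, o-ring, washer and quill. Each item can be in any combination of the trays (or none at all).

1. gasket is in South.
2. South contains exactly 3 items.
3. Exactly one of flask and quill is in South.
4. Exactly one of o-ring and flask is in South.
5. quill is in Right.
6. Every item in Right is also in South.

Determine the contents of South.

South = {gasket, o-ring, quill}

From (1): gasket ∈ South.
From (5): quill ∈ Right.
(6) with quill ∈ Right: quill ∈ South.
(3) (exactly one): flask ∉ South.
(4) (exactly one): o-ring ∈ South.
(6) contrapositive: flask ∉ Right.
(2): South already has 3, so the rest are out.
(6) contrapositive: washer ∉ Right.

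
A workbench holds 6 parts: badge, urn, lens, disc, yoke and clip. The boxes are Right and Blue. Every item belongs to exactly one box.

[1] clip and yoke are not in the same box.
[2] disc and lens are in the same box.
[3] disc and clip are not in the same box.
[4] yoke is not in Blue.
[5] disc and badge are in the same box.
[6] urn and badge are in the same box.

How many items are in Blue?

From (4): yoke ∉ Blue.
Only one box left: yoke ∈ Right.
(1): clip ∉ Right.
Only one box left: clip ∈ Blue.
(3): disc ∉ Blue.
(5): badge matches disc: badge ∉ Blue.
(6): urn matches badge: urn ∉ Blue.
Only one box left: badge ∈ Right.
Only one box left: urn ∈ Right.
Only one box left: disc ∈ Right.
(2): lens matches disc: lens ∈ Right.

1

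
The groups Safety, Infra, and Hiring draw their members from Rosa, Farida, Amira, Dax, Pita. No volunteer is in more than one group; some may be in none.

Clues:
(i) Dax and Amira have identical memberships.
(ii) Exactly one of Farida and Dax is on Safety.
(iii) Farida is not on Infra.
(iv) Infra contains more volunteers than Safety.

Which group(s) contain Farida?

Farida: Safety

From (iii): Farida ∉ Infra.
Suppose Farida ∉ Safety: no assignment then satisfies all the clues, so Farida ∈ Safety.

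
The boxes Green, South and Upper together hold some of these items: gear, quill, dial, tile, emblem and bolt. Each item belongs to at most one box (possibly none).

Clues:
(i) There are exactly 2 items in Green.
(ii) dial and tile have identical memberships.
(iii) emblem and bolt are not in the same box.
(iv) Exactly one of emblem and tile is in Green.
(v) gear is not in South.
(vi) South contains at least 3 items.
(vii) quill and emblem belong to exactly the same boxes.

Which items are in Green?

Green = {emblem, quill}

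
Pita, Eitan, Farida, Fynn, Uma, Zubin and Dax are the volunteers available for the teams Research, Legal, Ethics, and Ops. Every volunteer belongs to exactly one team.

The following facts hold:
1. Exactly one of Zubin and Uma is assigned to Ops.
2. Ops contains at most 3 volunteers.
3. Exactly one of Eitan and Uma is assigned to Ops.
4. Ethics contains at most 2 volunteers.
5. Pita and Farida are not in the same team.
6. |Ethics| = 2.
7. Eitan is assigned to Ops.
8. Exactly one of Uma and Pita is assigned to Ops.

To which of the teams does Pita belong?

From (7): Eitan ∈ Ops.
(3) (exactly one): Uma ∉ Ops.
(8) (exactly one): Pita ∈ Ops.
(1) (exactly one): Zubin ∈ Ops.
(2): Ops already has 3, so the rest are out.

Pita: Ops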